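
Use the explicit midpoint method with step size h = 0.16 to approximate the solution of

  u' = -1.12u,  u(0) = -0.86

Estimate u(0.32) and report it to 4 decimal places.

Midpoint: k1 = f(t_n, u_n); k2 = f(t_n + h/2, u_n + (h/2)·k1); u_{n+1} = u_n + h·k2.
t=0.000000, u=-0.860000:
  k1 = f(0.000000, -0.860000) = 0.963200
  k2 = f(0.080000, -0.782944) = 0.876897
  u ← -0.860000 + 0.16·0.876897 = -0.719696
t=0.160000, u=-0.719696:
  k1 = f(0.160000, -0.719696) = 0.806060
  k2 = f(0.240000, -0.655212) = 0.733837
  u ← -0.719696 + 0.16·0.733837 = -0.602283
u(0.32) ≈ -0.6023

-0.6023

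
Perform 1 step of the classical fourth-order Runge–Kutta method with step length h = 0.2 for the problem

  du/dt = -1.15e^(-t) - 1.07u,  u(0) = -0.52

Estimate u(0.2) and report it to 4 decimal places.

RK4: k1 = f(t_n, u_n); k2 = f(t_n + h/2, u_n + (h/2)·k1); k3 = f(t_n + h/2, u_n + (h/2)·k2); k4 = f(t_n + h, u_n + h·k3); u_{n+1} = u_n + (h/6)·(k1 + 2k2 + 2k3 + k4).
t=0.000000, u=-0.520000:
  k1 = f(0.000000, -0.520000) = -0.593600
  k2 = f(0.100000, -0.579360) = -0.420648
  k3 = f(0.100000, -0.562065) = -0.439154
  k4 = f(0.200000, -0.607831) = -0.291161
  u ← -0.520000 + (0.2/6)·(k1 + 2k2 + 2k3 + k4) = -0.606812
u(0.2) ≈ -0.6068

-0.6068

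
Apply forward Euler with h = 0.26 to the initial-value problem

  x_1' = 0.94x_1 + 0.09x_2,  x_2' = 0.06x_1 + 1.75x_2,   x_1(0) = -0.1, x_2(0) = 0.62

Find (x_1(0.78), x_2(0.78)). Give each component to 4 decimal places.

-0.1134, 1.9022

Euler on (x_1,x_2): x_1_{n+1} = x_1_n + h·x_1', x_2_{n+1} = x_2_n + h·x_2'.
0.000000: (-0.100000, 0.620000); f=(-0.038200, 1.079000) → (-0.109932, 0.900540)
0.260000: (-0.109932, 0.900540); f=(-0.022287, 1.569349) → (-0.115727, 1.308571)
0.520000: (-0.115727, 1.308571); f=(0.008988, 2.283055) → (-0.113390, 1.902165)
(x_1(0.78), x_2(0.78)) ≈ (-0.1134, 1.9022)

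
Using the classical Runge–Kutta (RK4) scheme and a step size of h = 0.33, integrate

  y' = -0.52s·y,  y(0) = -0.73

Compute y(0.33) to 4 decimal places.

-0.7096

RK4: k1 = f(s_n, y_n); k2 = f(s_n + h/2, y_n + (h/2)·k1); k3 = f(s_n + h/2, y_n + (h/2)·k2); k4 = f(s_n + h, y_n + h·k3); y_{n+1} = y_n + (h/6)·(k1 + 2k2 + 2k3 + k4).
s=0.000000, y=-0.730000:
  k1 = f(0.000000, -0.730000) = 0.000000
  k2 = f(0.165000, -0.730000) = 0.062634
  k3 = f(0.165000, -0.719665) = 0.061747
  k4 = f(0.330000, -0.709623) = 0.121771
  y ← -0.730000 + (0.33/6)·(k1 + 2k2 + 2k3 + k4) = -0.709621
y(0.33) ≈ -0.7096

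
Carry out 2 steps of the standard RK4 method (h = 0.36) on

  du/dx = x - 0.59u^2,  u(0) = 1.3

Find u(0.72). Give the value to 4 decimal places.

1.0375

RK4: k1 = f(x_n, u_n); k2 = f(x_n + h/2, u_n + (h/2)·k1); k3 = f(x_n + h/2, u_n + (h/2)·k2); k4 = f(x_n + h, u_n + h·k3); u_{n+1} = u_n + (h/6)·(k1 + 2k2 + 2k3 + k4).
x=0.000000, u=1.300000:
  k1 = f(0.000000, 1.300000) = -0.997100
  k2 = f(0.180000, 1.120522) = -0.560786
  k3 = f(0.180000, 1.199059) = -0.668267
  k4 = f(0.360000, 1.059424) = -0.302203
  u ← 1.300000 + (0.36/6)·(k1 + 2k2 + 2k3 + k4) = 1.074555
x=0.360000, u=1.074555:
  k1 = f(0.360000, 1.074555) = -0.321255
  k2 = f(0.540000, 1.016730) = -0.069906
  k3 = f(0.540000, 1.061972) = -0.125393
  k4 = f(0.720000, 1.029414) = 0.094781
  u ← 1.074555 + (0.36/6)·(k1 + 2k2 + 2k3 + k4) = 1.037531
u(0.72) ≈ 1.0375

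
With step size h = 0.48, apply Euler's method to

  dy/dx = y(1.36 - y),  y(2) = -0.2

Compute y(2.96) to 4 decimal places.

-0.6368

Euler: y_{n+1} = y_n + h·f(x_n, y_n).
x=2.000000, y=-0.200000: f=-0.312000 → y ← -0.200000 + 0.48·(-0.312000) = -0.349760
x=2.480000, y=-0.349760: f=-0.598006 → y ← -0.349760 + 0.48·(-0.598006) = -0.636803
y(2.96) ≈ -0.6368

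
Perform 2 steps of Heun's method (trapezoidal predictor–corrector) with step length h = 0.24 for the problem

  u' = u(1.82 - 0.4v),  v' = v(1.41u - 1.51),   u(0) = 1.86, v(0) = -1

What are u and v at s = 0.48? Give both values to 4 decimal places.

5.7761, -3.7591

Heun on (u,v): k1 = f(s_n, state_n); k2 = f(s_n + h, state_n + h·k1); state_{n+1} = state_n + (h/2)·(k1 + k2).
0.000000: (1.860000, -1.000000)
  k1 = (4.129200, -1.112600)
  predictor → (2.851008, -1.267024)
  k2 = (6.633753, -3.180130)
  → (3.151554, -1.515128)
0.240000: (3.151554, -1.515128)
  k1 = (7.645832, -4.444917)
  predictor → (4.986554, -2.581908)
  k2 = (14.225457, -14.254819)
  → (5.776109, -3.759096)
(u(0.48), v(0.48)) ≈ (5.7761, -3.7591)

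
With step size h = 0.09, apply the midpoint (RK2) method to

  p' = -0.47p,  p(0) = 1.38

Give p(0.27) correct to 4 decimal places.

Midpoint: k1 = f(t_n, p_n); k2 = f(t_n + h/2, p_n + (h/2)·k1); p_{n+1} = p_n + h·k2.
t=0.000000, p=1.380000:
  k1 = f(0.000000, 1.380000) = -0.648600
  k2 = f(0.045000, 1.350813) = -0.634882
  p ← 1.380000 + 0.09·(-0.634882) = 1.322861
t=0.090000, p=1.322861:
  k1 = f(0.090000, 1.322861) = -0.621744
  k2 = f(0.135000, 1.294882) = -0.608595
  p ← 1.322861 + 0.09·(-0.608595) = 1.268087
t=0.180000, p=1.268087:
  k1 = f(0.180000, 1.268087) = -0.596001
  k2 = f(0.225000, 1.241267) = -0.583396
  p ← 1.268087 + 0.09·(-0.583396) = 1.215582
p(0.27) ≈ 1.2156

1.2156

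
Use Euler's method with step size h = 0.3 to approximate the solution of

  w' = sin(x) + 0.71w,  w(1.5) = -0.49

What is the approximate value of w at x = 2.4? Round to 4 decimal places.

0.1791

Euler: w_{n+1} = w_n + h·f(x_n, w_n).
x=1.500000, w=-0.490000: f=0.649595 → w ← -0.490000 + 0.3·0.649595 = -0.295122
x=1.800000, w=-0.295122: f=0.764311 → w ← -0.295122 + 0.3·0.764311 = -0.065828
x=2.100000, w=-0.065828: f=0.816471 → w ← -0.065828 + 0.3·0.816471 = 0.179113
w(2.4) ≈ 0.1791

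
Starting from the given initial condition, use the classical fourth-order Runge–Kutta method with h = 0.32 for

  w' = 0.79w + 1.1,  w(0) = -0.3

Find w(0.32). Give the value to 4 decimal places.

RK4: k1 = f(t_n, w_n); k2 = f(t_n + h/2, w_n + (h/2)·k1); k3 = f(t_n + h/2, w_n + (h/2)·k2); k4 = f(t_n + h, w_n + h·k3); w_{n+1} = w_n + (h/6)·(k1 + 2k2 + 2k3 + k4).
t=0.000000, w=-0.300000:
  k1 = f(0.000000, -0.300000) = 0.863000
  k2 = f(0.160000, -0.161920) = 0.972083
  k3 = f(0.160000, -0.144467) = 0.985871
  k4 = f(0.320000, 0.015479) = 1.112228
  w ← -0.300000 + (0.32/6)·(k1 + 2k2 + 2k3 + k4) = 0.014194
w(0.32) ≈ 0.0142

0.0142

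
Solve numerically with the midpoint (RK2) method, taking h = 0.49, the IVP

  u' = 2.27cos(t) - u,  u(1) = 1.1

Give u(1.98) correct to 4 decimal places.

Midpoint: k1 = f(t_n, u_n); k2 = f(t_n + h/2, u_n + (h/2)·k1); u_{n+1} = u_n + h·k2.
t=1.000000, u=1.100000:
  k1 = f(1.000000, 1.100000) = 0.126486
  k2 = f(1.245000, 1.130989) = -0.404445
  u ← 1.100000 + 0.49·(-0.404445) = 0.901822
t=1.490000, u=0.901822:
  k1 = f(1.490000, 0.901822) = -0.718614
  k2 = f(1.735000, 0.725761) = -1.096831
  u ← 0.901822 + 0.49·(-1.096831) = 0.364375
u(1.98) ≈ 0.3644

0.3644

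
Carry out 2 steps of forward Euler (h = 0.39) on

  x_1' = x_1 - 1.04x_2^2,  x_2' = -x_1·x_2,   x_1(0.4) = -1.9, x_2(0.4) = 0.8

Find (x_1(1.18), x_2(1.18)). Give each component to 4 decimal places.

Euler on (x_1,x_2): x_1_{n+1} = x_1_n + h·x_1', x_2_{n+1} = x_2_n + h·x_2'.
0.400000: (-1.900000, 0.800000); f=(-2.565600, 1.520000) → (-2.900584, 1.392800)
0.790000: (-2.900584, 1.392800); f=(-4.918072, 4.039933) → (-4.818632, 2.968374)
(x_1(1.18), x_2(1.18)) ≈ (-4.8186, 2.9684)

-4.8186, 2.9684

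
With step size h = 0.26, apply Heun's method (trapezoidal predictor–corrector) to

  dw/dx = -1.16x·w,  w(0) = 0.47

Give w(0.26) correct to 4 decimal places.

0.4516

Heun: k1 = f(x_n, w_n); k2 = f(x_n + h, w_n + h·k1); w_{n+1} = w_n + (h/2)·(k1 + k2).
x=0.000000, w=0.470000:
  k1 = f(0.000000, 0.470000) = 0.000000
  k2 = f(0.260000, 0.470000) = -0.141752
  w ← 0.470000 + (0.26/2)·(0.000000 + (-0.141752)) = 0.451572
w(0.26) ≈ 0.4516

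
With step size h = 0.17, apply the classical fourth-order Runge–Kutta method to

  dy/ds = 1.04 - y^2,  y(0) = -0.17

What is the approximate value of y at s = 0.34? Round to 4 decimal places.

0.1801

RK4: k1 = f(s_n, y_n); k2 = f(s_n + h/2, y_n + (h/2)·k1); k3 = f(s_n + h/2, y_n + (h/2)·k2); k4 = f(s_n + h, y_n + h·k3); y_{n+1} = y_n + (h/6)·(k1 + 2k2 + 2k3 + k4).
s=0.000000, y=-0.170000:
  k1 = f(0.000000, -0.170000) = 1.011100
  k2 = f(0.085000, -0.084056) = 1.032935
  k3 = f(0.085000, -0.082201) = 1.033243
  k4 = f(0.170000, 0.005651) = 1.039968
  y ← -0.170000 + (0.17/6)·(k1 + 2k2 + 2k3 + k4) = 0.005197
s=0.170000, y=0.005197:
  k1 = f(0.170000, 0.005197) = 1.039973
  k2 = f(0.255000, 0.093595) = 1.031240
  k3 = f(0.255000, 0.092852) = 1.031378
  k4 = f(0.340000, 0.180531) = 1.007408
  y ← 0.005197 + (0.17/6)·(k1 + 2k2 + 2k3 + k4) = 0.180088
y(0.34) ≈ 0.1801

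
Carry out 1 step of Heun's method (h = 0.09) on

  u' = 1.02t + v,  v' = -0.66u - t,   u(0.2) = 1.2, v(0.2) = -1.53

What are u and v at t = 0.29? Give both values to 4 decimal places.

Heun on (u,v): k1 = f(t_n, state_n); k2 = f(t_n + h, state_n + h·k1); state_{n+1} = state_n + (h/2)·(k1 + k2).
0.200000: (1.200000, -1.530000)
  k1 = (-1.326000, -0.992000)
  predictor → (1.080660, -1.619280)
  k2 = (-1.323480, -1.003236)
  → (1.080773, -1.619786)
(u(0.29), v(0.29)) ≈ (1.0808, -1.6198)

1.0808, -1.6198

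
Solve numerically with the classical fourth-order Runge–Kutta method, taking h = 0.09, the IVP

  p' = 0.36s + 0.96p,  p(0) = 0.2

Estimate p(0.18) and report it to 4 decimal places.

0.2439

RK4: k1 = f(s_n, p_n); k2 = f(s_n + h/2, p_n + (h/2)·k1); k3 = f(s_n + h/2, p_n + (h/2)·k2); k4 = f(s_n + h, p_n + h·k3); p_{n+1} = p_n + (h/6)·(k1 + 2k2 + 2k3 + k4).
s=0.000000, p=0.200000:
  k1 = f(0.000000, 0.200000) = 0.192000
  k2 = f(0.045000, 0.208640) = 0.216494
  k3 = f(0.045000, 0.209742) = 0.217553
  k4 = f(0.090000, 0.219580) = 0.243197
  p ← 0.200000 + (0.09/6)·(k1 + 2k2 + 2k3 + k4) = 0.219549
s=0.090000, p=0.219549:
  k1 = f(0.090000, 0.219549) = 0.243167
  k2 = f(0.135000, 0.230492) = 0.269872
  k3 = f(0.135000, 0.231694) = 0.271026
  k4 = f(0.180000, 0.243942) = 0.298984
  p ← 0.219549 + (0.09/6)·(k1 + 2k2 + 2k3 + k4) = 0.243909
p(0.18) ≈ 0.2439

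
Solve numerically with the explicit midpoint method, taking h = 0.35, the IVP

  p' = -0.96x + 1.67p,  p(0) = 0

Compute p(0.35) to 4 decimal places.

-0.0588

Midpoint: k1 = f(x_n, p_n); k2 = f(x_n + h/2, p_n + (h/2)·k1); p_{n+1} = p_n + h·k2.
x=0.000000, p=0.000000:
  k1 = f(0.000000, 0.000000) = 0.000000
  k2 = f(0.175000, 0.000000) = -0.168000
  p ← 0.000000 + 0.35·(-0.168000) = -0.058800
p(0.35) ≈ -0.0588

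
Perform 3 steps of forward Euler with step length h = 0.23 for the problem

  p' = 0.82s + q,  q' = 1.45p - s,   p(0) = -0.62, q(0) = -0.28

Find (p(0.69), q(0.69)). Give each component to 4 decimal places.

-0.8428, -1.1248

Euler on (p,q): p_{n+1} = p_n + h·p', q_{n+1} = q_n + h·q'.
0.000000: (-0.620000, -0.280000); f=(-0.280000, -0.899000) → (-0.684400, -0.486770)
0.230000: (-0.684400, -0.486770); f=(-0.298170, -1.222380) → (-0.752979, -0.767917)
0.460000: (-0.752979, -0.767917); f=(-0.390717, -1.551820) → (-0.842844, -1.124836)
(p(0.69), q(0.69)) ≈ (-0.8428, -1.1248)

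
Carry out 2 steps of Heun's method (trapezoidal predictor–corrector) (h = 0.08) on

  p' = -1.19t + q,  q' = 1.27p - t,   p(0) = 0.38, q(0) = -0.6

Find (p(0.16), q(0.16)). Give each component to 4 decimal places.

0.2740, -0.5458

Heun on (p,q): k1 = f(t_n, state_n); k2 = f(t_n + h, state_n + h·k1); state_{n+1} = state_n + (h/2)·(k1 + k2).
0.000000: (0.380000, -0.600000)
  k1 = (-0.600000, 0.482600)
  predictor → (0.332000, -0.561392)
  k2 = (-0.656592, 0.341640)
  → (0.329736, -0.567030)
0.080000: (0.329736, -0.567030)
  k1 = (-0.662230, 0.338765)
  predictor → (0.276758, -0.539929)
  k2 = (-0.730329, 0.191483)
  → (0.274034, -0.545820)
(p(0.16), q(0.16)) ≈ (0.2740, -0.5458)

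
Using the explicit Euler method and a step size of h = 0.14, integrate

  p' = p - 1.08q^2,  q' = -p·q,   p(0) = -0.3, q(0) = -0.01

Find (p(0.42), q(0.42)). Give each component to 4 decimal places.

Euler on (p,q): p_{n+1} = p_n + h·p', q_{n+1} = q_n + h·q'.
0.000000: (-0.300000, -0.010000); f=(-0.300108, -0.003000) → (-0.342015, -0.010420)
0.140000: (-0.342015, -0.010420); f=(-0.342132, -0.003564) → (-0.389914, -0.010919)
0.280000: (-0.389914, -0.010919); f=(-0.390042, -0.004257) → (-0.444520, -0.011515)
(p(0.42), q(0.42)) ≈ (-0.4445, -0.0115)

-0.4445, -0.0115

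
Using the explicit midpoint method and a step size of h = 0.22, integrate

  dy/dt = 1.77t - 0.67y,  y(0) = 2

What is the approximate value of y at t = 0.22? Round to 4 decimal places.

Midpoint: k1 = f(t_n, y_n); k2 = f(t_n + h/2, y_n + (h/2)·k1); y_{n+1} = y_n + h·k2.
t=0.000000, y=2.000000:
  k1 = f(0.000000, 2.000000) = -1.340000
  k2 = f(0.110000, 1.852600) = -1.046542
  y ← 2.000000 + 0.22·(-1.046542) = 1.769761
y(0.22) ≈ 1.7698

1.7698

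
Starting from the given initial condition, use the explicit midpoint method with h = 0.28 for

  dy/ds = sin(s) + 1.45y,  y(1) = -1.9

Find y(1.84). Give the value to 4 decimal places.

-4.7679

Midpoint: k1 = f(s_n, y_n); k2 = f(s_n + h/2, y_n + (h/2)·k1); y_{n+1} = y_n + h·k2.
s=1.000000, y=-1.900000:
  k1 = f(1.000000, -1.900000) = -1.913529
  k2 = f(1.140000, -2.167894) = -2.234813
  y ← -1.900000 + 0.28·(-2.234813) = -2.525748
s=1.280000, y=-2.525748:
  k1 = f(1.280000, -2.525748) = -2.704318
  k2 = f(1.420000, -2.904352) = -3.222659
  y ← -2.525748 + 0.28·(-3.222659) = -3.428092
s=1.560000, y=-3.428092:
  k1 = f(1.560000, -3.428092) = -3.970792
  k2 = f(1.700000, -3.984003) = -4.785139
  y ← -3.428092 + 0.28·(-4.785139) = -4.767931
y(1.84) ≈ -4.7679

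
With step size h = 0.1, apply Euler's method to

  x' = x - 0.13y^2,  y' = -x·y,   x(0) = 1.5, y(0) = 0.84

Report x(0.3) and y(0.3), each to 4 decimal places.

Euler on (x,y): x_{n+1} = x_n + h·x', y_{n+1} = y_n + h·y'.
0.000000: (1.500000, 0.840000); f=(1.408272, -1.260000) → (1.640827, 0.714000)
0.100000: (1.640827, 0.714000); f=(1.574554, -1.171551) → (1.798283, 0.596845)
0.200000: (1.798283, 0.596845); f=(1.751973, -1.073296) → (1.973480, 0.489515)
(x(0.3), y(0.3)) ≈ (1.9735, 0.4895)

1.9735, 0.4895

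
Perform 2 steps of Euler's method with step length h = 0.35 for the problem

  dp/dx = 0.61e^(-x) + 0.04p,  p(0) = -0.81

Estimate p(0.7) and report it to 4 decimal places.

Euler: p_{n+1} = p_n + h·f(x_n, p_n).
x=0.000000, p=-0.810000: f=0.577600 → p ← -0.810000 + 0.35·0.577600 = -0.607840
x=0.350000, p=-0.607840: f=0.405546 → p ← -0.607840 + 0.35·0.405546 = -0.465899
p(0.7) ≈ -0.4659

-0.4659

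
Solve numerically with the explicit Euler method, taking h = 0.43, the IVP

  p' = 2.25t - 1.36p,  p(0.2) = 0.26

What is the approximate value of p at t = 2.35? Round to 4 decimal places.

2.6855

Euler: p_{n+1} = p_n + h·f(t_n, p_n).
t=0.200000, p=0.260000: f=0.096400 → p ← 0.260000 + 0.43·0.096400 = 0.301452
t=0.630000, p=0.301452: f=1.007525 → p ← 0.301452 + 0.43·1.007525 = 0.734688
t=1.060000, p=0.734688: f=1.385824 → p ← 0.734688 + 0.43·1.385824 = 1.330592
t=1.490000, p=1.330592: f=1.542894 → p ← 1.330592 + 0.43·1.542894 = 1.994037
t=1.920000, p=1.994037: f=1.608110 → p ← 1.994037 + 0.43·1.608110 = 2.685524
p(2.35) ≈ 2.6855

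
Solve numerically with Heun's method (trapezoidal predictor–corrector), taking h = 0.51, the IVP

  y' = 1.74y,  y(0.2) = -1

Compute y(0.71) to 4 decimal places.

-2.2811

Heun: k1 = f(t_n, y_n); k2 = f(t_n + h, y_n + h·k1); y_{n+1} = y_n + (h/2)·(k1 + k2).
t=0.200000, y=-1.000000:
  k1 = f(0.200000, -1.000000) = -1.740000
  k2 = f(0.710000, -1.887400) = -3.284076
  y ← -1.000000 + (0.51/2)·(-1.740000 + (-3.284076)) = -2.281139
y(0.71) ≈ -2.2811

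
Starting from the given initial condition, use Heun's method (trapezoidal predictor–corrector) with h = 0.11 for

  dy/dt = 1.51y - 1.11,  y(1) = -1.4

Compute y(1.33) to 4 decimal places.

Heun: k1 = f(t_n, y_n); k2 = f(t_n + h, y_n + h·k1); y_{n+1} = y_n + (h/2)·(k1 + k2).
t=1.000000, y=-1.400000:
  k1 = f(1.000000, -1.400000) = -3.224000
  k2 = f(1.110000, -1.754640) = -3.759506
  y ← -1.400000 + (0.11/2)·(-3.224000 + (-3.759506)) = -1.784093
t=1.110000, y=-1.784093:
  k1 = f(1.110000, -1.784093) = -3.803980
  k2 = f(1.220000, -2.202531) = -4.435821
  y ← -1.784093 + (0.11/2)·(-3.803980 + (-4.435821)) = -2.237282
t=1.220000, y=-2.237282:
  k1 = f(1.220000, -2.237282) = -4.488296
  k2 = f(1.330000, -2.730994) = -5.233802
  y ← -2.237282 + (0.11/2)·(-4.488296 + (-5.233802)) = -2.771997
y(1.33) ≈ -2.7720

-2.7720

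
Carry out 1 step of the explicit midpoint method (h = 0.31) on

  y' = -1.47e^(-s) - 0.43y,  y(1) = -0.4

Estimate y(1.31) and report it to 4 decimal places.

-0.4826

Midpoint: k1 = f(s_n, y_n); k2 = f(s_n + h/2, y_n + (h/2)·k1); y_{n+1} = y_n + h·k2.
s=1.000000, y=-0.400000:
  k1 = f(1.000000, -0.400000) = -0.368783
  k2 = f(1.155000, -0.457161) = -0.266555
  y ← -0.400000 + 0.31·(-0.266555) = -0.482632
y(1.31) ≈ -0.4826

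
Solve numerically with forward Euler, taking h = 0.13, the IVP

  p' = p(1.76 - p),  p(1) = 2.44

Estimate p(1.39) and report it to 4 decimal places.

Euler: p_{n+1} = p_n + h·f(x_n, p_n).
x=1.000000, p=2.440000: f=-1.659200 → p ← 2.440000 + 0.13·(-1.659200) = 2.224304
x=1.130000, p=2.224304: f=-1.032753 → p ← 2.224304 + 0.13·(-1.032753) = 2.090046
x=1.260000, p=2.090046: f=-0.689812 → p ← 2.090046 + 0.13·(-0.689812) = 2.000371
p(1.39) ≈ 2.0004

2.0004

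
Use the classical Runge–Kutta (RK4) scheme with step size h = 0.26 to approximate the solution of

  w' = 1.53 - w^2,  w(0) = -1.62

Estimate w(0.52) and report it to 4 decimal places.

RK4: k1 = f(x_n, w_n); k2 = f(x_n + h/2, w_n + (h/2)·k1); k3 = f(x_n + h/2, w_n + (h/2)·k2); k4 = f(x_n + h, w_n + h·k3); w_{n+1} = w_n + (h/6)·(k1 + 2k2 + 2k3 + k4).
x=0.000000, w=-1.620000:
  k1 = f(0.000000, -1.620000) = -1.094400
  k2 = f(0.130000, -1.762272) = -1.575603
  k3 = f(0.130000, -1.824828) = -1.799998
  k4 = f(0.260000, -2.088000) = -2.829742
  w ← -1.620000 + (0.26/6)·(k1 + 2k2 + 2k3 + k4) = -2.082598
x=0.260000, w=-2.082598:
  k1 = f(0.260000, -2.082598) = -2.807216
  k2 = f(0.390000, -2.447536) = -4.460434
  k3 = f(0.390000, -2.662455) = -5.558665
  k4 = f(0.520000, -3.527851) = -10.915733
  w ← -2.082598 + (0.26/6)·(k1 + 2k2 + 2k3 + k4) = -3.545581
w(0.52) ≈ -3.5456

-3.5456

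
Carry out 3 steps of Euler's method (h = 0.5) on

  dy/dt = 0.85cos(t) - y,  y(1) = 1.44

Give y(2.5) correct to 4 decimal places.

0.0756

Euler: y_{n+1} = y_n + h·f(t_n, y_n).
t=1.000000, y=1.440000: f=-0.980743 → y ← 1.440000 + 0.5·(-0.980743) = 0.949628
t=1.500000, y=0.949628: f=-0.889502 → y ← 0.949628 + 0.5·(-0.889502) = 0.504878
t=2.000000, y=0.504878: f=-0.858602 → y ← 0.504878 + 0.5·(-0.858602) = 0.075576
y(2.5) ≈ 0.0756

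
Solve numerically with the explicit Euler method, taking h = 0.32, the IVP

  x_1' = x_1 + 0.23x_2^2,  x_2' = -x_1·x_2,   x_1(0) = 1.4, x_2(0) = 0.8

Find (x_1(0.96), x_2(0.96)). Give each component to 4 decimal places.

3.3232, 0.0339

Euler on (x_1,x_2): x_1_{n+1} = x_1_n + h·x_1', x_2_{n+1} = x_2_n + h·x_2'.
0.000000: (1.400000, 0.800000); f=(1.547200, -1.120000) → (1.895104, 0.441600)
0.320000: (1.895104, 0.441600); f=(1.939956, -0.836878) → (2.515890, 0.173799)
0.640000: (2.515890, 0.173799); f=(2.522837, -0.437259) → (3.323198, 0.033876)
(x_1(0.96), x_2(0.96)) ≈ (3.3232, 0.0339)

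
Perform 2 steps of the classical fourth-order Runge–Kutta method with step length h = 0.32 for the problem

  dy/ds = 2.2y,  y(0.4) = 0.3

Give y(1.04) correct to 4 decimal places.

RK4: k1 = f(s_n, y_n); k2 = f(s_n + h/2, y_n + (h/2)·k1); k3 = f(s_n + h/2, y_n + (h/2)·k2); k4 = f(s_n + h, y_n + h·k3); y_{n+1} = y_n + (h/6)·(k1 + 2k2 + 2k3 + k4).
s=0.400000, y=0.300000:
  k1 = f(0.400000, 0.300000) = 0.660000
  k2 = f(0.560000, 0.405600) = 0.892320
  k3 = f(0.560000, 0.442771) = 0.974097
  k4 = f(0.720000, 0.611711) = 1.345764
  y ← 0.300000 + (0.32/6)·(k1 + 2k2 + 2k3 + k4) = 0.606059
s=0.720000, y=0.606059:
  k1 = f(0.720000, 0.606059) = 1.333329
  k2 = f(0.880000, 0.819391) = 1.802660
  k3 = f(0.880000, 0.894484) = 1.967865
  k4 = f(1.040000, 1.235775) = 2.718706
  y ← 0.606059 + (0.32/6)·(k1 + 2k2 + 2k3 + k4) = 1.224356
y(1.04) ≈ 1.2244

1.2244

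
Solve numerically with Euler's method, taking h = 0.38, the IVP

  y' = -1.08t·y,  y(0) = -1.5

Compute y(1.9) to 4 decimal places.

-0.1744

Euler: y_{n+1} = y_n + h·f(t_n, y_n).
t=0.000000, y=-1.500000: f=0.000000 → y ← -1.500000 + 0.38·0.000000 = -1.500000
t=0.380000, y=-1.500000: f=0.615600 → y ← -1.500000 + 0.38·0.615600 = -1.266072
t=0.760000, y=-1.266072: f=1.039192 → y ← -1.266072 + 0.38·1.039192 = -0.871179
t=1.140000, y=-0.871179: f=1.072596 → y ← -0.871179 + 0.38·1.072596 = -0.463593
t=1.520000, y=-0.463593: f=0.761034 → y ← -0.463593 + 0.38·0.761034 = -0.174400
y(1.9) ≈ -0.1744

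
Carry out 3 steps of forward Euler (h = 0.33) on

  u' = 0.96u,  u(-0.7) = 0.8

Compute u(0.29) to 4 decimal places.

1.8266

Euler: u_{n+1} = u_n + h·f(s_n, u_n).
s=-0.700000, u=0.800000: f=0.768000 → u ← 0.800000 + 0.33·0.768000 = 1.053440
s=-0.370000, u=1.053440: f=1.011302 → u ← 1.053440 + 0.33·1.011302 = 1.387170
s=-0.040000, u=1.387170: f=1.331683 → u ← 1.387170 + 0.33·1.331683 = 1.826625
u(0.29) ≈ 1.8266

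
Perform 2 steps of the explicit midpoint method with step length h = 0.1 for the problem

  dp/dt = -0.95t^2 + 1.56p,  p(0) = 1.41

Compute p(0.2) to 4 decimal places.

Midpoint: k1 = f(t_n, p_n); k2 = f(t_n + h/2, p_n + (h/2)·k1); p_{n+1} = p_n + h·k2.
t=0.000000, p=1.410000:
  k1 = f(0.000000, 1.410000) = 2.199600
  k2 = f(0.050000, 1.519980) = 2.368794
  p ← 1.410000 + 0.1·2.368794 = 1.646879
t=0.100000, p=1.646879:
  k1 = f(0.100000, 1.646879) = 2.559632
  k2 = f(0.150000, 1.774861) = 2.747408
  p ← 1.646879 + 0.1·2.747408 = 1.921620
p(0.2) ≈ 1.9216

1.9216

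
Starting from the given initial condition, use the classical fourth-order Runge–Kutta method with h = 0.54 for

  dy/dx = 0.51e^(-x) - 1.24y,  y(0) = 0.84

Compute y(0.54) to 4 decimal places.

RK4: k1 = f(x_n, y_n); k2 = f(x_n + h/2, y_n + (h/2)·k1); k3 = f(x_n + h/2, y_n + (h/2)·k2); k4 = f(x_n + h, y_n + h·k3); y_{n+1} = y_n + (h/6)·(k1 + 2k2 + 2k3 + k4).
x=0.000000, y=0.840000:
  k1 = f(0.000000, 0.840000) = -0.531600
  k2 = f(0.270000, 0.696468) = -0.474297
  k3 = f(0.270000, 0.711940) = -0.493482
  k4 = f(0.540000, 0.573520) = -0.413963
  y ← 0.840000 + (0.54/6)·(k1 + 2k2 + 2k3 + k4) = 0.580699
y(0.54) ≈ 0.5807

0.5807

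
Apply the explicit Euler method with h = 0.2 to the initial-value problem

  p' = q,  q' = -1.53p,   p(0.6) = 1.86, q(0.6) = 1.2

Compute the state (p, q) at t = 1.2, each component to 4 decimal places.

2.2238, -0.6930

Euler on (p,q): p_{n+1} = p_n + h·p', q_{n+1} = q_n + h·q'.
0.600000: (1.860000, 1.200000); f=(1.200000, -2.845800) → (2.100000, 0.630840)
0.800000: (2.100000, 0.630840); f=(0.630840, -3.213000) → (2.226168, -0.011760)
1.000000: (2.226168, -0.011760); f=(-0.011760, -3.406037) → (2.223816, -0.692967)
(p(1.2), q(1.2)) ≈ (2.2238, -0.6930)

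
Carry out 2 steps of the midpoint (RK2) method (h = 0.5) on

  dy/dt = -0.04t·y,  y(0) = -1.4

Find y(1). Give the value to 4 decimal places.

-1.3722

Midpoint: k1 = f(t_n, y_n); k2 = f(t_n + h/2, y_n + (h/2)·k1); y_{n+1} = y_n + h·k2.
t=0.000000, y=-1.400000:
  k1 = f(0.000000, -1.400000) = 0.000000
  k2 = f(0.250000, -1.400000) = 0.014000
  y ← -1.400000 + 0.5·0.014000 = -1.393000
t=0.500000, y=-1.393000:
  k1 = f(0.500000, -1.393000) = 0.027860
  k2 = f(0.750000, -1.386035) = 0.041581
  y ← -1.393000 + 0.5·0.041581 = -1.372209
y(1) ≈ -1.3722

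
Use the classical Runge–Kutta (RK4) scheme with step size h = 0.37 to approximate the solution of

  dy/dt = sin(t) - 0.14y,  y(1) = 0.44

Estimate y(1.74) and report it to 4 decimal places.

RK4: k1 = f(t_n, y_n); k2 = f(t_n + h/2, y_n + (h/2)·k1); k3 = f(t_n + h/2, y_n + (h/2)·k2); k4 = f(t_n + h, y_n + h·k3); y_{n+1} = y_n + (h/6)·(k1 + 2k2 + 2k3 + k4).
t=1.000000, y=0.440000:
  k1 = f(1.000000, 0.440000) = 0.779871
  k2 = f(1.185000, 0.584276) = 0.844700
  k3 = f(1.185000, 0.596270) = 0.843021
  k4 = f(1.370000, 0.751918) = 0.874640
  y ← 0.440000 + (0.37/6)·(k1 + 2k2 + 2k3 + k4) = 0.750180
t=1.370000, y=0.750180:
  k1 = f(1.370000, 0.750180) = 0.874883
  k2 = f(1.555000, 0.912034) = 0.872191
  k3 = f(1.555000, 0.911536) = 0.872260
  k4 = f(1.740000, 1.072917) = 0.835511
  y ← 0.750180 + (0.37/6)·(k1 + 2k2 + 2k3 + k4) = 1.070804
y(1.74) ≈ 1.0708

1.0708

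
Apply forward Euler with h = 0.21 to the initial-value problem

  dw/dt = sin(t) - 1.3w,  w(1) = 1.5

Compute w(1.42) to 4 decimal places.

Euler: w_{n+1} = w_n + h·f(t_n, w_n).
t=1.000000, w=1.500000: f=-1.108529 → w ← 1.500000 + 0.21·(-1.108529) = 1.267209
t=1.210000, w=1.267209: f=-0.711756 → w ← 1.267209 + 0.21·(-0.711756) = 1.117740
w(1.42) ≈ 1.1177

1.1177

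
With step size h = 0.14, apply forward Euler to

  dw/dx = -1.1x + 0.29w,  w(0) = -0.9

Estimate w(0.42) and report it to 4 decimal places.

Euler: w_{n+1} = w_n + h·f(x_n, w_n).
x=0.000000, w=-0.900000: f=-0.261000 → w ← -0.900000 + 0.14·(-0.261000) = -0.936540
x=0.140000, w=-0.936540: f=-0.425597 → w ← -0.936540 + 0.14·(-0.425597) = -0.996124
x=0.280000, w=-0.996124: f=-0.596876 → w ← -0.996124 + 0.14·(-0.596876) = -1.079686
w(0.42) ≈ -1.0797

-1.0797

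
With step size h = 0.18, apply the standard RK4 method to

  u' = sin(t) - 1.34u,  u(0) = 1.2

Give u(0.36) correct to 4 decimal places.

0.7957

RK4: k1 = f(t_n, u_n); k2 = f(t_n + h/2, u_n + (h/2)·k1); k3 = f(t_n + h/2, u_n + (h/2)·k2); k4 = f(t_n + h, u_n + h·k3); u_{n+1} = u_n + (h/6)·(k1 + 2k2 + 2k3 + k4).
t=0.000000, u=1.200000:
  k1 = f(0.000000, 1.200000) = -1.608000
  k2 = f(0.090000, 1.055280) = -1.324197
  k3 = f(0.090000, 1.080822) = -1.358423
  k4 = f(0.180000, 0.955484) = -1.101319
  u ← 1.200000 + (0.18/6)·(k1 + 2k2 + 2k3 + k4) = 0.957763
t=0.180000, u=0.957763:
  k1 = f(0.180000, 0.957763) = -1.104373
  k2 = f(0.270000, 0.858370) = -0.883484
  k3 = f(0.270000, 0.878250) = -0.910123
  k4 = f(0.360000, 0.793941) = -0.711607
  u ← 0.957763 + (0.18/6)·(k1 + 2k2 + 2k3 + k4) = 0.795667
u(0.36) ≈ 0.7957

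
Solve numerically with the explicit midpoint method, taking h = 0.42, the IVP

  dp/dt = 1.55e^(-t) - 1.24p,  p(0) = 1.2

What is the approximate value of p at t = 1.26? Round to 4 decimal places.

Midpoint: k1 = f(t_n, p_n); k2 = f(t_n + h/2, p_n + (h/2)·k1); p_{n+1} = p_n + h·k2.
t=0.000000, p=1.200000:
  k1 = f(0.000000, 1.200000) = 0.062000
  k2 = f(0.210000, 1.213020) = -0.247739
  p ← 1.200000 + 0.42·(-0.247739) = 1.095950
t=0.420000, p=1.095950:
  k1 = f(0.420000, 1.095950) = -0.340555
  k2 = f(0.630000, 1.024433) = -0.444780
  p ← 1.095950 + 0.42·(-0.444780) = 0.909142
t=0.840000, p=0.909142:
  k1 = f(0.840000, 0.909142) = -0.458185
  k2 = f(1.050000, 0.812923) = -0.465621
  p ← 0.909142 + 0.42·(-0.465621) = 0.713581
p(1.26) ≈ 0.7136

0.7136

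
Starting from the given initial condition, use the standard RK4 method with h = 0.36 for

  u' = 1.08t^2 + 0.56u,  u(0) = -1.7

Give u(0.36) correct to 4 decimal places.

RK4: k1 = f(t_n, u_n); k2 = f(t_n + h/2, u_n + (h/2)·k1); k3 = f(t_n + h/2, u_n + (h/2)·k2); k4 = f(t_n + h, u_n + h·k3); u_{n+1} = u_n + (h/6)·(k1 + 2k2 + 2k3 + k4).
t=0.000000, u=-1.700000:
  k1 = f(0.000000, -1.700000) = -0.952000
  k2 = f(0.180000, -1.871360) = -1.012970
  k3 = f(0.180000, -1.882335) = -1.019115
  k4 = f(0.360000, -2.066882) = -1.017486
  u ← -1.700000 + (0.36/6)·(k1 + 2k2 + 2k3 + k4) = -2.062019
u(0.36) ≈ -2.0620

-2.0620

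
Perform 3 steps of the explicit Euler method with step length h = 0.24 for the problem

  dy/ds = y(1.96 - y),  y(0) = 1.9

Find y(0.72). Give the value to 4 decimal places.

Euler: y_{n+1} = y_n + h·f(s_n, y_n).
s=0.000000, y=1.900000: f=0.114000 → y ← 1.900000 + 0.24·0.114000 = 1.927360
s=0.240000, y=1.927360: f=0.062909 → y ← 1.927360 + 0.24·0.062909 = 1.942458
s=0.480000, y=1.942458: f=0.034074 → y ← 1.942458 + 0.24·0.034074 = 1.950636
y(0.72) ≈ 1.9506

1.9506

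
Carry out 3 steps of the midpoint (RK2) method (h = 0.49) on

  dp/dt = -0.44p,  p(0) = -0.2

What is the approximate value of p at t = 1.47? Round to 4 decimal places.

Midpoint: k1 = f(t_n, p_n); k2 = f(t_n + h/2, p_n + (h/2)·k1); p_{n+1} = p_n + h·k2.
t=0.000000, p=-0.200000:
  k1 = f(0.000000, -0.200000) = 0.088000
  k2 = f(0.245000, -0.178440) = 0.078514
  p ← -0.200000 + 0.49·0.078514 = -0.161528
t=0.490000, p=-0.161528:
  k1 = f(0.490000, -0.161528) = 0.071072
  k2 = f(0.735000, -0.144116) = 0.063411
  p ← -0.161528 + 0.49·0.063411 = -0.130457
t=0.980000, p=-0.130457:
  k1 = f(0.980000, -0.130457) = 0.057401
  k2 = f(1.225000, -0.116394) = 0.051213
  p ← -0.130457 + 0.49·0.051213 = -0.105363
p(1.47) ≈ -0.1054

-0.1054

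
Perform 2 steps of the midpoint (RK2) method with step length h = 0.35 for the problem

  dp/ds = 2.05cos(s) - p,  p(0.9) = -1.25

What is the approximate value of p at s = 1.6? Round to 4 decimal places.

Midpoint: k1 = f(s_n, p_n); k2 = f(s_n + h/2, p_n + (h/2)·k1); p_{n+1} = p_n + h·k2.
s=0.900000, p=-1.250000:
  k1 = f(0.900000, -1.250000) = 2.524300
  k2 = f(1.075000, -0.808247) = 1.783499
  p ← -1.250000 + 0.35·1.783499 = -0.625776
s=1.250000, p=-0.625776:
  k1 = f(1.250000, -0.625776) = 1.272186
  k2 = f(1.425000, -0.403143) = 0.700968
  p ← -0.625776 + 0.35·0.700968 = -0.380437
p(1.6) ≈ -0.3804

-0.3804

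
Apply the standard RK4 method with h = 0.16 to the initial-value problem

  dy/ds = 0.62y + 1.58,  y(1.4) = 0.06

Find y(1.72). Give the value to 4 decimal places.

0.6324

RK4: k1 = f(s_n, y_n); k2 = f(s_n + h/2, y_n + (h/2)·k1); k3 = f(s_n + h/2, y_n + (h/2)·k2); k4 = f(s_n + h, y_n + h·k3); y_{n+1} = y_n + (h/6)·(k1 + 2k2 + 2k3 + k4).
s=1.400000, y=0.060000:
  k1 = f(1.400000, 0.060000) = 1.617200
  k2 = f(1.480000, 0.189376) = 1.697413
  k3 = f(1.480000, 0.195793) = 1.701392
  k4 = f(1.560000, 0.332223) = 1.785978
  y ← 0.060000 + (0.16/6)·(k1 + 2k2 + 2k3 + k4) = 0.332021
s=1.560000, y=0.332021:
  k1 = f(1.560000, 0.332021) = 1.785853
  k2 = f(1.640000, 0.474889) = 1.874431
  k3 = f(1.640000, 0.481976) = 1.878825
  k4 = f(1.720000, 0.632633) = 1.972232
  y ← 0.332021 + (0.16/6)·(k1 + 2k2 + 2k3 + k4) = 0.632410
y(1.72) ≈ 0.6324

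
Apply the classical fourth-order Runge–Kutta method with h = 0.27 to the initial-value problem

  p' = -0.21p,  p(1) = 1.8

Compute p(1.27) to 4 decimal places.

RK4: k1 = f(s_n, p_n); k2 = f(s_n + h/2, p_n + (h/2)·k1); k3 = f(s_n + h/2, p_n + (h/2)·k2); k4 = f(s_n + h, p_n + h·k3); p_{n+1} = p_n + (h/6)·(k1 + 2k2 + 2k3 + k4).
s=1.000000, p=1.800000:
  k1 = f(1.000000, 1.800000) = -0.378000
  k2 = f(1.135000, 1.748970) = -0.367284
  k3 = f(1.135000, 1.750417) = -0.367588
  k4 = f(1.270000, 1.700751) = -0.357158
  p ← 1.800000 + (0.27/6)·(k1 + 2k2 + 2k3 + k4) = 1.700779
p(1.27) ≈ 1.7008

1.7008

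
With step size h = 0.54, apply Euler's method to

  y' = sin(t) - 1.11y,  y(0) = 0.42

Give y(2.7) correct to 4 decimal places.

0.7636

Euler: y_{n+1} = y_n + h·f(t_n, y_n).
t=0.000000, y=0.420000: f=-0.466200 → y ← 0.420000 + 0.54·(-0.466200) = 0.168252
t=0.540000, y=0.168252: f=0.327376 → y ← 0.168252 + 0.54·0.327376 = 0.345035
t=1.080000, y=0.345035: f=0.498969 → y ← 0.345035 + 0.54·0.498969 = 0.614478
t=1.620000, y=0.614478: f=0.316719 → y ← 0.614478 + 0.54·0.316719 = 0.785506
t=2.160000, y=0.785506: f=-0.040529 → y ← 0.785506 + 0.54·(-0.040529) = 0.763621
y(2.7) ≈ 0.7636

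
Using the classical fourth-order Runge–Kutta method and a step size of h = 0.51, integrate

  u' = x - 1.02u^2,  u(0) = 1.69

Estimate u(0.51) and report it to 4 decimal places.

RK4: k1 = f(x_n, u_n); k2 = f(x_n + h/2, u_n + (h/2)·k1); k3 = f(x_n + h/2, u_n + (h/2)·k2); k4 = f(x_n + h, u_n + h·k3); u_{n+1} = u_n + (h/6)·(k1 + 2k2 + 2k3 + k4).
x=0.000000, u=1.690000:
  k1 = f(0.000000, 1.690000) = -2.913222
  k2 = f(0.255000, 0.947128) = -0.659993
  k3 = f(0.255000, 1.521702) = -2.106888
  k4 = f(0.510000, 0.615487) = 0.123599
  u ← 1.690000 + (0.51/6)·(k1 + 2k2 + 2k3 + k4) = 0.982512
u(0.51) ≈ 0.9825

0.9825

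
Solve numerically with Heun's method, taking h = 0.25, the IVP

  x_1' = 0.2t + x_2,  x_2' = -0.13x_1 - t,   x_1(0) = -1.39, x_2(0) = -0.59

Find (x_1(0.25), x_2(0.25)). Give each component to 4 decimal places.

-1.5256, -0.5737

Heun on (x_1,x_2): k1 = f(t_n, state_n); k2 = f(t_n + h, state_n + h·k1); state_{n+1} = state_n + (h/2)·(k1 + k2).
0.000000: (-1.390000, -0.590000)
  k1 = (-0.590000, 0.180700)
  predictor → (-1.537500, -0.544825)
  k2 = (-0.494825, -0.050125)
  → (-1.525603, -0.573678)
(x_1(0.25), x_2(0.25)) ≈ (-1.5256, -0.5737)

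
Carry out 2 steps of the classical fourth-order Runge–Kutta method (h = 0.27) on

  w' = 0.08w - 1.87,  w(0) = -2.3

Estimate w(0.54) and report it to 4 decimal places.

RK4: k1 = f(t_n, w_n); k2 = f(t_n + h/2, w_n + (h/2)·k1); k3 = f(t_n + h/2, w_n + (h/2)·k2); k4 = f(t_n + h, w_n + h·k3); w_{n+1} = w_n + (h/6)·(k1 + 2k2 + 2k3 + k4).
t=0.000000, w=-2.300000:
  k1 = f(0.000000, -2.300000) = -2.054000
  k2 = f(0.135000, -2.577290) = -2.076183
  k3 = f(0.135000, -2.580285) = -2.076423
  k4 = f(0.270000, -2.860634) = -2.098851
  w ← -2.300000 + (0.27/6)·(k1 + 2k2 + 2k3 + k4) = -2.860613
t=0.270000, w=-2.860613:
  k1 = f(0.270000, -2.860613) = -2.098849
  k2 = f(0.405000, -3.143957) = -2.121517
  k3 = f(0.405000, -3.147018) = -2.121761
  k4 = f(0.540000, -3.433488) = -2.144679
  w ← -2.860613 + (0.27/6)·(k1 + 2k2 + 2k3 + k4) = -3.433467
w(0.54) ≈ -3.4335

-3.4335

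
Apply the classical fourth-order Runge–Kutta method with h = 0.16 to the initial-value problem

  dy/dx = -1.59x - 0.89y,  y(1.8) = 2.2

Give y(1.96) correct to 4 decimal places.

RK4: k1 = f(x_n, y_n); k2 = f(x_n + h/2, y_n + (h/2)·k1); k3 = f(x_n + h/2, y_n + (h/2)·k2); k4 = f(x_n + h, y_n + h·k3); y_{n+1} = y_n + (h/6)·(k1 + 2k2 + 2k3 + k4).
x=1.800000, y=2.200000:
  k1 = f(1.800000, 2.200000) = -4.820000
  k2 = f(1.880000, 1.814400) = -4.604016
  k3 = f(1.880000, 1.831679) = -4.619394
  k4 = f(1.960000, 1.460897) = -4.416598
  y ← 2.200000 + (0.16/6)·(k1 + 2k2 + 2k3 + k4) = 1.461776
y(1.96) ≈ 1.4618

1.4618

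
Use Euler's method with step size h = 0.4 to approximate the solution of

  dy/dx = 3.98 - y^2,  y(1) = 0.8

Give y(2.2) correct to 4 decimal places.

2.0464

Euler: y_{n+1} = y_n + h·f(x_n, y_n).
x=1.000000, y=0.800000: f=3.340000 → y ← 0.800000 + 0.4·3.340000 = 2.136000
x=1.400000, y=2.136000: f=-0.582496 → y ← 2.136000 + 0.4·(-0.582496) = 1.903002
x=1.800000, y=1.903002: f=0.358585 → y ← 1.903002 + 0.4·0.358585 = 2.046436
y(2.2) ≈ 2.0464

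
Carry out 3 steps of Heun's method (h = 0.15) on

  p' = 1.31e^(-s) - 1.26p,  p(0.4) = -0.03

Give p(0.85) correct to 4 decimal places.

Heun: k1 = f(s_n, p_n); k2 = f(s_n + h, p_n + h·k1); p_{n+1} = p_n + (h/2)·(k1 + k2).
s=0.400000, p=-0.030000:
  k1 = f(0.400000, -0.030000) = 0.915919
  k2 = f(0.550000, 0.107388) = 0.620496
  p ← -0.030000 + (0.15/2)·(0.915919 + 0.620496) = 0.085231
s=0.550000, p=0.085231:
  k1 = f(0.550000, 0.085231) = 0.648413
  k2 = f(0.700000, 0.182493) = 0.420585
  p ← 0.085231 + (0.15/2)·(0.648413 + 0.420585) = 0.165406
s=0.700000, p=0.165406:
  k1 = f(0.700000, 0.165406) = 0.442115
  k2 = f(0.850000, 0.231723) = 0.267942
  p ← 0.165406 + (0.15/2)·(0.442115 + 0.267942) = 0.218660
p(0.85) ≈ 0.2187

0.2187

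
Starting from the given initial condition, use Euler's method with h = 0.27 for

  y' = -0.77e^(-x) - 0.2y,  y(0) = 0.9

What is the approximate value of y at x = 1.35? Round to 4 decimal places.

0.1145

Euler: y_{n+1} = y_n + h·f(x_n, y_n).
x=0.000000, y=0.900000: f=-0.950000 → y ← 0.900000 + 0.27·(-0.950000) = 0.643500
x=0.270000, y=0.643500: f=-0.716502 → y ← 0.643500 + 0.27·(-0.716502) = 0.450044
x=0.540000, y=0.450044: f=-0.538725 → y ← 0.450044 + 0.27·(-0.538725) = 0.304589
x=0.810000, y=0.304589: f=-0.403458 → y ← 0.304589 + 0.27·(-0.403458) = 0.195655
x=1.080000, y=0.195655: f=-0.300620 → y ← 0.195655 + 0.27·(-0.300620) = 0.114488
y(1.35) ≈ 0.1145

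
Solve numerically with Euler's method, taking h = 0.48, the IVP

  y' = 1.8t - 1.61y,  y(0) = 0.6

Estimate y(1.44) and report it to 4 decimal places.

Euler: y_{n+1} = y_n + h·f(t_n, y_n).
t=0.000000, y=0.600000: f=-0.966000 → y ← 0.600000 + 0.48·(-0.966000) = 0.136320
t=0.480000, y=0.136320: f=0.644525 → y ← 0.136320 + 0.48·0.644525 = 0.445692
t=0.960000, y=0.445692: f=1.010436 → y ← 0.445692 + 0.48·1.010436 = 0.930701
y(1.44) ≈ 0.9307

0.9307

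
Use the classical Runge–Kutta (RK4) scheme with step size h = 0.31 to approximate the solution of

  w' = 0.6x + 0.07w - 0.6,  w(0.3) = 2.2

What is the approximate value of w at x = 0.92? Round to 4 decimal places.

2.1485

RK4: k1 = f(x_n, w_n); k2 = f(x_n + h/2, w_n + (h/2)·k1); k3 = f(x_n + h/2, w_n + (h/2)·k2); k4 = f(x_n + h, w_n + h·k3); w_{n+1} = w_n + (h/6)·(k1 + 2k2 + 2k3 + k4).
x=0.300000, w=2.200000:
  k1 = f(0.300000, 2.200000) = -0.266000
  k2 = f(0.455000, 2.158770) = -0.175886
  k3 = f(0.455000, 2.172738) = -0.174908
  k4 = f(0.610000, 2.145778) = -0.083796
  w ← 2.200000 + (0.31/6)·(k1 + 2k2 + 2k3 + k4) = 2.145678
x=0.610000, w=2.145678:
  k1 = f(0.610000, 2.145678) = -0.083803
  k2 = f(0.765000, 2.132689) = 0.008288
  k3 = f(0.765000, 2.146963) = 0.009287
  k4 = f(0.920000, 2.148558) = 0.102399
  w ← 2.145678 + (0.31/6)·(k1 + 2k2 + 2k3 + k4) = 2.148455
w(0.92) ≈ 2.1485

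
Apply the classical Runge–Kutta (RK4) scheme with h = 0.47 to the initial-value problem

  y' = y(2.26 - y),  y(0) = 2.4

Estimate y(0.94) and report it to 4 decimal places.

2.2769

RK4: k1 = f(t_n, y_n); k2 = f(t_n + h/2, y_n + (h/2)·k1); k3 = f(t_n + h/2, y_n + (h/2)·k2); k4 = f(t_n + h, y_n + h·k3); y_{n+1} = y_n + (h/6)·(k1 + 2k2 + 2k3 + k4).
t=0.000000, y=2.400000:
  k1 = f(0.000000, 2.400000) = -0.336000
  k2 = f(0.235000, 2.321040) = -0.141676
  k3 = f(0.235000, 2.366706) = -0.252542
  k4 = f(0.470000, 2.281305) = -0.048604
  y ← 2.400000 + (0.47/6)·(k1 + 2k2 + 2k3 + k4) = 2.308112
t=0.470000, y=2.308112:
  k1 = f(0.470000, 2.308112) = -0.111048
  k2 = f(0.705000, 2.282016) = -0.050240
  k3 = f(0.705000, 2.296305) = -0.083368
  k4 = f(0.940000, 2.268929) = -0.020259
  y ← 2.308112 + (0.47/6)·(k1 + 2k2 + 2k3 + k4) = 2.276894
y(0.94) ≈ 2.2769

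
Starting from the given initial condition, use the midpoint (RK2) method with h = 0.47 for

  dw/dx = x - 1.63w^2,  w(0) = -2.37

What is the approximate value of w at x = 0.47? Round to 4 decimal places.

-17.9220

Midpoint: k1 = f(x_n, w_n); k2 = f(x_n + h/2, w_n + (h/2)·k1); w_{n+1} = w_n + h·k2.
x=0.000000, w=-2.370000:
  k1 = f(0.000000, -2.370000) = -9.155547
  k2 = f(0.235000, -4.521554) = -33.089448
  w ← -2.370000 + 0.47·(-33.089448) = -17.922040
w(0.47) ≈ -17.9220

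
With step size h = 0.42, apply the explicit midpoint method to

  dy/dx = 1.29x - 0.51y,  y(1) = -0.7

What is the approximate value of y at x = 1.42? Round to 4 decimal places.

0.0314

Midpoint: k1 = f(x_n, y_n); k2 = f(x_n + h/2, y_n + (h/2)·k1); y_{n+1} = y_n + h·k2.
x=1.000000, y=-0.700000:
  k1 = f(1.000000, -0.700000) = 1.647000
  k2 = f(1.210000, -0.354130) = 1.741506
  y ← -0.700000 + 0.42·1.741506 = 0.031433
y(1.42) ≈ 0.0314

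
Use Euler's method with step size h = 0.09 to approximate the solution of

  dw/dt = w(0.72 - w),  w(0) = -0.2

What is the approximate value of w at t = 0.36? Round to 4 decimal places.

-0.2774

Euler: w_{n+1} = w_n + h·f(t_n, w_n).
t=0.000000, w=-0.200000: f=-0.184000 → w ← -0.200000 + 0.09·(-0.184000) = -0.216560
t=0.090000, w=-0.216560: f=-0.202821 → w ← -0.216560 + 0.09·(-0.202821) = -0.234814
t=0.180000, w=-0.234814: f=-0.224204 → w ← -0.234814 + 0.09·(-0.224204) = -0.254992
t=0.270000, w=-0.254992: f=-0.248615 → w ← -0.254992 + 0.09·(-0.248615) = -0.277368
w(0.36) ≈ -0.2774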